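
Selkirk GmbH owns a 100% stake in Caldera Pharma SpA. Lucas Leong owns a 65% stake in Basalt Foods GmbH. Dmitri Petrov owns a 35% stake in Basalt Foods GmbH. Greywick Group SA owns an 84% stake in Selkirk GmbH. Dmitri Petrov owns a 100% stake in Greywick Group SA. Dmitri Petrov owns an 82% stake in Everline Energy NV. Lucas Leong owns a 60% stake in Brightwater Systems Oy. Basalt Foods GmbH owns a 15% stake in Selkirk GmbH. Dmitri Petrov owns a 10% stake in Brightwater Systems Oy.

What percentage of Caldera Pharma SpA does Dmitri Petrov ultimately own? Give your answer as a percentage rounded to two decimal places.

89.25%

Dmitri reaches Caldera along 2 paths.
Via Greywick → Selkirk: 100% × 84% × 100% = 84%.
Via Basalt → Selkirk: 35% × 15% × 100% = 5.25%.
Total: 84% + 5.25% = 89.25%.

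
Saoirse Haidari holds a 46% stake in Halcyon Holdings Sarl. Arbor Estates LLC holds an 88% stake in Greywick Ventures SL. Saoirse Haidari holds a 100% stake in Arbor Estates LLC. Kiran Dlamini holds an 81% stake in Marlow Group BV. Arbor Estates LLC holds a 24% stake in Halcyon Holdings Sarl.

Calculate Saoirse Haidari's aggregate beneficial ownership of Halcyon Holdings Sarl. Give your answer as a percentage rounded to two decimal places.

70.00%

Saoirse reaches Halcyon along 2 paths.
Via Arbor: 100% × 24% = 24%.
Direct stake: 46% = 46%.
Total: 24% + 46% = 70%.
Rounded: 70.00%.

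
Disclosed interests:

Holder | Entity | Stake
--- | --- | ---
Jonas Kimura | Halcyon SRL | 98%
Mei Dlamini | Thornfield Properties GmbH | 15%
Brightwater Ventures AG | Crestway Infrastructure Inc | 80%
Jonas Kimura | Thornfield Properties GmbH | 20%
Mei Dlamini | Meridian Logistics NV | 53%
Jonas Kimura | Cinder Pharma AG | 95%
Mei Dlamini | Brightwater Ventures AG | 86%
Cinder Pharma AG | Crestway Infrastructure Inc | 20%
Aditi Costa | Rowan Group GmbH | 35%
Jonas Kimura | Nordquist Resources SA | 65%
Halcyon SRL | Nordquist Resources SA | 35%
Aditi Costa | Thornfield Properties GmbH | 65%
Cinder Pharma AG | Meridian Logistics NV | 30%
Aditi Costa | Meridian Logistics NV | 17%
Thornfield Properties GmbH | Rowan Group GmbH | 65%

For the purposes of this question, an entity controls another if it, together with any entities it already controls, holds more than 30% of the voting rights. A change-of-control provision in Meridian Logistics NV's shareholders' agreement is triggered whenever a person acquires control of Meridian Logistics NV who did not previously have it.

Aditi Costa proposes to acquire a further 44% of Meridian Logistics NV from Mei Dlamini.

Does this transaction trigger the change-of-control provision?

The purchase adds only to Aditi's holdings (Mei's stake shrinks), so Aditi is the only person who could newly come to control Meridian.
Aditi holds 65% of Thornfield, so Aditi controls Thornfield.
Thornfield and Aditi together hold 65% + 35% = 100% of Rowan, so Aditi controls Rowan.
In Meridian, Aditi's side holds only 17%, not > 30%.
So before the transaction, Aditi does not control Meridian.
After the purchase, Aditi's direct stake in Meridian rises to 17% + 44% = 61%, and Mei's stake falls to 9%.
Aditi holds 61% of Meridian, so Aditi controls Meridian.
Aditi did not control Meridian before and does after, so the clause is triggered.

Yes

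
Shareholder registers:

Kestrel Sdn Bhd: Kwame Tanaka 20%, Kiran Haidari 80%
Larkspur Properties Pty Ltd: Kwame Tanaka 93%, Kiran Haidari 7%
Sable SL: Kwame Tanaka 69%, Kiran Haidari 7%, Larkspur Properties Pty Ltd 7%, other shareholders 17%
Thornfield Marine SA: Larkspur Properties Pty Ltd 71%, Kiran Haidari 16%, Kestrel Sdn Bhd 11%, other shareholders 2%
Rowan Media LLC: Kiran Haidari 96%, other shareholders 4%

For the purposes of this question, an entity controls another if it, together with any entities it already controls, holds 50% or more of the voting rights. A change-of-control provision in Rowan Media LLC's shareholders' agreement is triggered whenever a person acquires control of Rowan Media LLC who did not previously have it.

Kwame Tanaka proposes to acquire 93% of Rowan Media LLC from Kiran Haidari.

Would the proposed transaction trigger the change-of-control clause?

Yes

The purchase adds only to Kwame's holdings (Kiran's stake shrinks), so Kwame is the only person who could newly come to control Rowan.
Kwame holds 93% of Larkspur, so Kwame controls Larkspur.
Kwame and Larkspur together hold 69% + 7% = 76% of Sable, so Kwame controls Sable.
Larkspur holds 71% of Thornfield, so Kwame controls Thornfield.
Neither Kwame nor any entity Kwame controls holds any voting interest in Rowan.
So before the transaction, Kwame does not control Rowan.
After the purchase, Kwame holds 93% of Rowan directly, and Kiran's stake falls to 3%.
Kwame holds 93% of Rowan, so Kwame controls Rowan.
Kwame did not control Rowan before and does after, so the clause is triggered.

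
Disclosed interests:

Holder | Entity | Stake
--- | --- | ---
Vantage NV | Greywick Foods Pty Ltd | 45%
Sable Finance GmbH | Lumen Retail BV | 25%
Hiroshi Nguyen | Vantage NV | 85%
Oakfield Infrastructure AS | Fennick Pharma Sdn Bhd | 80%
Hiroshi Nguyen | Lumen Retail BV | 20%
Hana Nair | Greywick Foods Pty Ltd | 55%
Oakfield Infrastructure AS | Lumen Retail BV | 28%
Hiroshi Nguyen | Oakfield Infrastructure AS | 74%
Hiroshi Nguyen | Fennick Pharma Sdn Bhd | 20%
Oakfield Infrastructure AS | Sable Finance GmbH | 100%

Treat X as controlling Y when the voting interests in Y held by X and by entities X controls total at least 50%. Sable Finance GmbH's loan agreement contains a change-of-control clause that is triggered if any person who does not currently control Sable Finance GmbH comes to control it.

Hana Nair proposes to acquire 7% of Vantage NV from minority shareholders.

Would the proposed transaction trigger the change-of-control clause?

The purchase changes only Hana's holdings, so Hana is the only person who could newly come to control Sable.
Hana holds 55% of Greywick, so Hana controls Greywick.
Neither Hana nor any entity Hana controls holds any voting interest in Sable.
So before the transaction, Hana does not control Sable.
After the purchase, Hana holds 7% of Vantage directly.
Hana's side now holds 7% of Vantage, not ≥ 50%, so Hana still does not control Vantage.
After the transaction, neither Hana nor any entity Hana controls holds a voting interest in Sable, so Hana still does not control it.
No new person acquires control, so the clause is not triggered.

No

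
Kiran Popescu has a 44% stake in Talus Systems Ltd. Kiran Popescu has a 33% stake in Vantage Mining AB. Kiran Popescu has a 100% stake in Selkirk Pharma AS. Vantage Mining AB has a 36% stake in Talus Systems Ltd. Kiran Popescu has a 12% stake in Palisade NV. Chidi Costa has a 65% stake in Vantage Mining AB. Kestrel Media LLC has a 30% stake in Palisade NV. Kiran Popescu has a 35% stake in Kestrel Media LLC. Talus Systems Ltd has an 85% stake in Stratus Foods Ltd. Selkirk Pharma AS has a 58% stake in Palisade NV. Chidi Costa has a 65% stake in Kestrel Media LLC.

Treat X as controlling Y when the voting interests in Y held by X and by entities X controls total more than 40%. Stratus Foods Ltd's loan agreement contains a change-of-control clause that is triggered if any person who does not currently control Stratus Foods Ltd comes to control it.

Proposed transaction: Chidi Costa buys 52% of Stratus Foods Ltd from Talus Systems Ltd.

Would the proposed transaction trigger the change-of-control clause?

Yes

The purchase adds only to Chidi's holdings (Talus's stake shrinks), so Chidi is the only person who could newly come to control Stratus.
Chidi holds 65% of Vantage, so Chidi controls Vantage.
Chidi holds 65% of Kestrel, so Chidi controls Kestrel.
Neither Chidi nor any entity Chidi controls holds any voting interest in Stratus.
So before the transaction, Chidi does not control Stratus.
After the purchase, Chidi holds 52% of Stratus directly, and Talus's stake falls to 33%.
Chidi holds 52% of Stratus, so Chidi controls Stratus.
Chidi did not control Stratus before and does after, so the clause is triggered.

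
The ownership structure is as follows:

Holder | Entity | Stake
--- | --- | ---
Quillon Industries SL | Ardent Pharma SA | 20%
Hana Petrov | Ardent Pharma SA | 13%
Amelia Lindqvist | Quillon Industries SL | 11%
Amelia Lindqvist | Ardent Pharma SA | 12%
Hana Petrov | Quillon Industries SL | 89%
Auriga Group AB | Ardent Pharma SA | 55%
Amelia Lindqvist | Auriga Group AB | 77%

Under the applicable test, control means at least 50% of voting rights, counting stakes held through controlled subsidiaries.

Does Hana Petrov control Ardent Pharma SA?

No

Hana holds 89% of Quillon, so Hana controls Quillon.
In Ardent, Hana's side holds only 20% + 13% = 33%, not ≥ 50%.
So Hana does not control Ardent.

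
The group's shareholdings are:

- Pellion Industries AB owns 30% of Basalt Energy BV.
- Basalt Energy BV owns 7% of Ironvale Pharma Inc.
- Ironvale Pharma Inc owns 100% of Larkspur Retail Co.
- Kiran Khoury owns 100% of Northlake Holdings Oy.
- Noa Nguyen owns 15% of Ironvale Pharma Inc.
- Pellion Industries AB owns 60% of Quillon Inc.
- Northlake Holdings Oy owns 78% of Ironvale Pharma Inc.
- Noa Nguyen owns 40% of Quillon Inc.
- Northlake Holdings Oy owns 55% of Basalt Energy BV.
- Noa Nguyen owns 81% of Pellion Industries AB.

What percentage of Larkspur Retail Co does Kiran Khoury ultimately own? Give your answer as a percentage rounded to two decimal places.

81.85%

Kiran reaches Larkspur along 2 paths.
Via Northlake → Ironvale: 100% × 78% × 100% = 78%.
Via Northlake → Basalt → Ironvale: 100% × 55% × 7% × 100% = 3.85%.
Total: 78% + 3.85% = 81.85%.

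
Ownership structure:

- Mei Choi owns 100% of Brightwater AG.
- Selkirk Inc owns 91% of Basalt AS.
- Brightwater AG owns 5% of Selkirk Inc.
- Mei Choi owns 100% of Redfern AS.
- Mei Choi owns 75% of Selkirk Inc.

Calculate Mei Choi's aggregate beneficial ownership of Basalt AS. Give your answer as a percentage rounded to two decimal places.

72.80%

Mei reaches Basalt along 2 paths.
Via Brightwater → Selkirk: 100% × 5% × 91% = 4.55%.
Via Selkirk: 75% × 91% = 68.25%.
Total: 4.55% + 68.25% = 72.8%.
Rounded: 72.80%.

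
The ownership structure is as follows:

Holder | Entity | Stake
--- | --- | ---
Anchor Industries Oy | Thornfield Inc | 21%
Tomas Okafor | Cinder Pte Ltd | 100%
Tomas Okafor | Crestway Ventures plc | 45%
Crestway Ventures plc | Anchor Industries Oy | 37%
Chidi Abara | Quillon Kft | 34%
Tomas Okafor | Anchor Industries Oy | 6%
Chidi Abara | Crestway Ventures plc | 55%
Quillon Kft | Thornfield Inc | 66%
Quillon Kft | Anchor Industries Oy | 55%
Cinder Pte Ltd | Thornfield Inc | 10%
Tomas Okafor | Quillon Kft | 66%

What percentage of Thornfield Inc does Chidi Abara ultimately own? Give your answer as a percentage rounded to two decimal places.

30.64%

Chidi reaches Thornfield along 3 paths.
Via Quillon: 34% × 66% = 22.44%.
Via Quillon → Anchor: 34% × 55% × 21% = 3.927%.
Via Crestway → Anchor: 55% × 37% × 21% = 4.2735%.
Total: 22.44% + 3.927% + 4.2735% = 30.6405%.
Rounded: 30.64%.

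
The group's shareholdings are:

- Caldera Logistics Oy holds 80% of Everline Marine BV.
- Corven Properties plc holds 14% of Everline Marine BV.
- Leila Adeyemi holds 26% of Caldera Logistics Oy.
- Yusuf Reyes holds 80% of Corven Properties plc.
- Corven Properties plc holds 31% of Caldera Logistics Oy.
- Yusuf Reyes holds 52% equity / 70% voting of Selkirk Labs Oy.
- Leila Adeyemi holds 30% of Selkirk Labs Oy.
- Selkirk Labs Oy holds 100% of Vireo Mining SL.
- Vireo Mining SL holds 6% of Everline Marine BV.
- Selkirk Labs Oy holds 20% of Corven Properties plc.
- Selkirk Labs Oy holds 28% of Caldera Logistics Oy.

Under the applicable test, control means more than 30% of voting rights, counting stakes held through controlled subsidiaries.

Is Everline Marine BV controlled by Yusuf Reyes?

Yes

Yusuf holds 70% of Selkirk, so Yusuf controls Selkirk.
Yusuf and Selkirk together hold 80% + 20% = 100% of Corven, so Yusuf controls Corven.
Selkirk and Corven together hold 28% + 31% = 59% of Caldera, so Yusuf controls Caldera.
Selkirk holds 100% of Vireo, so Yusuf controls Vireo.
Caldera and Vireo and Corven together hold 80% + 6% + 14% = 100% of Everline, so Yusuf controls Everline.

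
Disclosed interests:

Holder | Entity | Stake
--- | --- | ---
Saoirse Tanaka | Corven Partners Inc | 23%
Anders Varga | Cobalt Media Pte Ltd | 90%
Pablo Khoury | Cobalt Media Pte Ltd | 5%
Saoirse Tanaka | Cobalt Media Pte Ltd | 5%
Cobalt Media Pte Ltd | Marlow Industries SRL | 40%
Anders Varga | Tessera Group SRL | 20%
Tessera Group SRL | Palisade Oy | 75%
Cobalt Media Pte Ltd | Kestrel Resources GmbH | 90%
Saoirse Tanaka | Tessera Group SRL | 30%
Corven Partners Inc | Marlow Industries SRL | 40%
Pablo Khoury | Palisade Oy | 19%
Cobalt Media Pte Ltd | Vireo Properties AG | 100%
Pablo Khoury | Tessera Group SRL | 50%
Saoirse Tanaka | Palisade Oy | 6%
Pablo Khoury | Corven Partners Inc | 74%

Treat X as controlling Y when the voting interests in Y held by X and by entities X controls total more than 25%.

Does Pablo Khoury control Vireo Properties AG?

Pablo holds 50% of Tessera, so Pablo controls Tessera.
Pablo and Tessera together hold 19% + 75% = 94% of Palisade, so Pablo controls Palisade.
Pablo holds 74% of Corven, so Pablo controls Corven.
Corven holds 40% of Marlow, so Pablo controls Marlow.
Neither Pablo nor any entity Pablo controls holds any voting interest in Vireo.
So Pablo does not control Vireo.

No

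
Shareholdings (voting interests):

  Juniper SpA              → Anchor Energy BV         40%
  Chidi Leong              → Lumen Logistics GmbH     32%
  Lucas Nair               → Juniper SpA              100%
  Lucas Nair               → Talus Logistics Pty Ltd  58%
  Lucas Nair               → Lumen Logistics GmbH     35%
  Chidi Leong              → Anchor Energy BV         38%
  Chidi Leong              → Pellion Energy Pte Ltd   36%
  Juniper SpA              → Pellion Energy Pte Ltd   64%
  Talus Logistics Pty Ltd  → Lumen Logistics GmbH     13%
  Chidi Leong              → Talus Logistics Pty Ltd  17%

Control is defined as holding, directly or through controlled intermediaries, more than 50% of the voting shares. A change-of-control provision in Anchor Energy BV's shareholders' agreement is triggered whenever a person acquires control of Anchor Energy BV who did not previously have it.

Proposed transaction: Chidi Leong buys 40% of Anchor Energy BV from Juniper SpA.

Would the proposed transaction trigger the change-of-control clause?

Yes

The purchase adds only to Chidi's holdings (Juniper's stake shrinks), so Chidi is the only person who could newly come to control Anchor.
Chidi's largest direct stake is 38% in Anchor, which does not meet the threshold, so Chidi controls no company.
In Anchor, Chidi's side holds only 38%, not > 50%.
So before the transaction, Chidi does not control Anchor.
After the purchase, Chidi's direct stake in Anchor rises to 38% + 40% = 78%, and Juniper's stake falls to 0%.
Chidi holds 78% of Anchor, so Chidi controls Anchor.
Chidi did not control Anchor before and does after, so the clause is triggered.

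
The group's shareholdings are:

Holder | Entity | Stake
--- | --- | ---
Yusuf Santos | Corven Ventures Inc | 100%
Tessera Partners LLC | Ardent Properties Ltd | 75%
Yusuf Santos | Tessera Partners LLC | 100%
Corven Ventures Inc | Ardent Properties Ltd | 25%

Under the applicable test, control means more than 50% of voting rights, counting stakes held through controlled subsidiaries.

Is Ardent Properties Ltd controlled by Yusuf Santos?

Yusuf holds 100% of Corven, so Yusuf controls Corven.
Yusuf holds 100% of Tessera, so Yusuf controls Tessera.
Corven and Tessera together hold 25% + 75% = 100% of Ardent, so Yusuf controls Ardent.

Yes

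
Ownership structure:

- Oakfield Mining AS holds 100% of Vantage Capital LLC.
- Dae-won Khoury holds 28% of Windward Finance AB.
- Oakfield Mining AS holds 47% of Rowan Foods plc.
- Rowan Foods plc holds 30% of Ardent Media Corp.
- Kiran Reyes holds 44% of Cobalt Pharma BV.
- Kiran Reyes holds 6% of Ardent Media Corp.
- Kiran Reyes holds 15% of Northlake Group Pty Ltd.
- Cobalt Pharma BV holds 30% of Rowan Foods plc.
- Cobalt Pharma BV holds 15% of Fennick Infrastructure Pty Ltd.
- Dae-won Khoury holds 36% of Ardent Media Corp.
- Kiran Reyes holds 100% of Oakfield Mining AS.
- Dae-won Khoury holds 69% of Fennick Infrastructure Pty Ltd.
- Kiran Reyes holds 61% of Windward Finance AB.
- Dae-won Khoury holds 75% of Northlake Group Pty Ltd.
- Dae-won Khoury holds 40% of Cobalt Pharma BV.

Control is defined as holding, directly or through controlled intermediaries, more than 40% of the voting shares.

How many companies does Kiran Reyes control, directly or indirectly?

5

Kiran holds 44% of Cobalt, so Kiran controls Cobalt.
Kiran holds 100% of Oakfield, so Kiran controls Oakfield.
Kiran holds 61% of Windward, so Kiran controls Windward.
Oakfield and Cobalt together hold 47% + 30% = 77% of Rowan, so Kiran controls Rowan.
Oakfield holds 100% of Vantage, so Kiran controls Vantage.
No other company's threshold is met.
Kiran controls 5 companies.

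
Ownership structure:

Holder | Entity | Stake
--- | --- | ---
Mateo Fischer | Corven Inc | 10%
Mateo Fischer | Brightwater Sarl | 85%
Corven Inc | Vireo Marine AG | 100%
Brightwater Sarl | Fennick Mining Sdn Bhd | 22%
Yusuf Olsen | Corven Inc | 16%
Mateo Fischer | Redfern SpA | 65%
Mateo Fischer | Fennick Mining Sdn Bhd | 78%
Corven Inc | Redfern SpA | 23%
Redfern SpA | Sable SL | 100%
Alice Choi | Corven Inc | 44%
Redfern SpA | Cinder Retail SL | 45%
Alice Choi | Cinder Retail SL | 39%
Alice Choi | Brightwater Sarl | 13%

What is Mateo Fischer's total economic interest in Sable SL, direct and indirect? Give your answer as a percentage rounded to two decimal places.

67.30%

Mateo reaches Sable along 2 paths.
Via Corven → Redfern: 10% × 23% × 100% = 2.3%.
Via Redfern: 65% × 100% = 65%.
Total: 2.3% + 65% = 67.3%.
Rounded: 67.30%.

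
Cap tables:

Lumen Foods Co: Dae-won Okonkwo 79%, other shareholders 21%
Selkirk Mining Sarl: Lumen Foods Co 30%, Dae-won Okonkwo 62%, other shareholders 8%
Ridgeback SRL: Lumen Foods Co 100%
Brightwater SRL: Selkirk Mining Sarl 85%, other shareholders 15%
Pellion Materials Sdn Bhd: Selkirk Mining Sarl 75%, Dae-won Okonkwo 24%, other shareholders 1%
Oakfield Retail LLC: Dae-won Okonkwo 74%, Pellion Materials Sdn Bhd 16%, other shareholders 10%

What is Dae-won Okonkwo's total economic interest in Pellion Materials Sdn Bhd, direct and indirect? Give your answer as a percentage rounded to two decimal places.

88.28%

Dae-won reaches Pellion along 3 paths.
Via Lumen → Selkirk: 79% × 30% × 75% = 17.775%.
Via Selkirk: 62% × 75% = 46.5%.
Direct stake: 24% = 24%.
Total: 17.775% + 46.5% + 24% = 88.275%.
Rounded: 88.28%.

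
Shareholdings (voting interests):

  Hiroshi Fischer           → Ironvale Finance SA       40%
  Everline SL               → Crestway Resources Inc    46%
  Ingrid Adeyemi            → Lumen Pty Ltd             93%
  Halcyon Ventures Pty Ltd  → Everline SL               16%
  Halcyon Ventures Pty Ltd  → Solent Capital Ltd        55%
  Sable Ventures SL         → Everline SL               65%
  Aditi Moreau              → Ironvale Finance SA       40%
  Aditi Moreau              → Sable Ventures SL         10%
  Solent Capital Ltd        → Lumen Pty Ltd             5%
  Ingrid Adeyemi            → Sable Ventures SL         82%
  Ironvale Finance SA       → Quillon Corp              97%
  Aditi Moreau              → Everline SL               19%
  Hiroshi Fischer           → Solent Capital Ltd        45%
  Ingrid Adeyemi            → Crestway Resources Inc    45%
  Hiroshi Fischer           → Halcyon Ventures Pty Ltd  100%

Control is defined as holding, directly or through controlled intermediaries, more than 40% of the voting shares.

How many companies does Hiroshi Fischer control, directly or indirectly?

2

Hiroshi holds 100% of Halcyon, so Hiroshi controls Halcyon.
Hiroshi and Halcyon together hold 45% + 55% = 100% of Solent, so Hiroshi controls Solent.
No other company's threshold is met.
Hiroshi controls 2 companies.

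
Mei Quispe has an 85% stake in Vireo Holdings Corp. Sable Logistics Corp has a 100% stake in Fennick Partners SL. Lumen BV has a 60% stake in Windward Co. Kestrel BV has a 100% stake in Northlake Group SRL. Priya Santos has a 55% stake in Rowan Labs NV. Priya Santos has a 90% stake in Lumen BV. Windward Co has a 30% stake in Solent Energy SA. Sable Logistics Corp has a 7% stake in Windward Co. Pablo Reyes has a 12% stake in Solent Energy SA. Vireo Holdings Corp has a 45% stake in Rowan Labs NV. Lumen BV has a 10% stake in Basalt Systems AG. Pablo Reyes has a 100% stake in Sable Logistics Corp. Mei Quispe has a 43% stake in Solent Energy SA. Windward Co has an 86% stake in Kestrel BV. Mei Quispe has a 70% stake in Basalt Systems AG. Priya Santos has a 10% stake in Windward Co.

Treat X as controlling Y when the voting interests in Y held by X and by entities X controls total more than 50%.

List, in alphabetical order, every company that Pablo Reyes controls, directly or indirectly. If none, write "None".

Pablo holds 100% of Sable, so Pablo controls Sable.
Sable holds 100% of Fennick, so Pablo controls Fennick.
No other company's threshold is met.

Fennick Partners SL, Sable Logistics Corp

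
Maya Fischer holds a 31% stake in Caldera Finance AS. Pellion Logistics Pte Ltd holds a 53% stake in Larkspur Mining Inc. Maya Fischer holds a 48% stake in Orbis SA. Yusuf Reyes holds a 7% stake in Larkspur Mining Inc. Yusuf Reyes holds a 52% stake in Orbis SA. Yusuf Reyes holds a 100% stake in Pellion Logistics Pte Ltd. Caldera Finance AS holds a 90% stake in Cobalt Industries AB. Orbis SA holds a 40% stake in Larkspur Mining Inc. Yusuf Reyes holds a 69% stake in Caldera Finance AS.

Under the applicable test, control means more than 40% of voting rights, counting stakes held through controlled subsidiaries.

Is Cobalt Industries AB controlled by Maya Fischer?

Maya holds 48% of Orbis, so Maya controls Orbis.
Neither Maya nor any entity Maya controls holds any voting interest in Cobalt.
So Maya does not control Cobalt.

No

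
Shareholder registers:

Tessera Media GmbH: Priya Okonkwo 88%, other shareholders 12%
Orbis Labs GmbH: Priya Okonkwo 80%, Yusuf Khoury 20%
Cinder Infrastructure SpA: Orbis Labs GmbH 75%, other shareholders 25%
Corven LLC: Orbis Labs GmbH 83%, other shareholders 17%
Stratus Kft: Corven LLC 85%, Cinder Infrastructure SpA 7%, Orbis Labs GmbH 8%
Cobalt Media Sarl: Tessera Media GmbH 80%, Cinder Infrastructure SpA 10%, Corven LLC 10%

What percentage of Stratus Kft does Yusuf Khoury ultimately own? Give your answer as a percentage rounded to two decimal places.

Yusuf reaches Stratus along 3 paths.
Via Orbis → Corven: 20% × 83% × 85% = 14.11%.
Via Orbis → Cinder: 20% × 75% × 7% = 1.05%.
Via Orbis: 20% × 8% = 1.6%.
Total: 14.11% + 1.05% + 1.6% = 16.76%.

16.76%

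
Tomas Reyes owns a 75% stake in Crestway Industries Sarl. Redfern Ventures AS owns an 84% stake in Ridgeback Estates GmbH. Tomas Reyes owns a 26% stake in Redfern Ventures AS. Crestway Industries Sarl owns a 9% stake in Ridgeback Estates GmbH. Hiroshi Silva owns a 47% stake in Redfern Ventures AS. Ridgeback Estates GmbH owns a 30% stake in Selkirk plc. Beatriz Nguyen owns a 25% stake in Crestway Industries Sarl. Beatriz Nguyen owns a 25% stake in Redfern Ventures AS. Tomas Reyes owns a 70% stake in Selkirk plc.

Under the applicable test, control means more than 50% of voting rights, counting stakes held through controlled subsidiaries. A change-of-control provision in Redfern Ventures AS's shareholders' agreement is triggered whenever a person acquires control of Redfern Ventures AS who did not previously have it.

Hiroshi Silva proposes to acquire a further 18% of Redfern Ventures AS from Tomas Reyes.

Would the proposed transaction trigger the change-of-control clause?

Yes

The purchase adds only to Hiroshi's holdings (Tomas's stake shrinks), so Hiroshi is the only person who could newly come to control Redfern.
Hiroshi's largest direct stake is 47% in Redfern, which does not meet the threshold, so Hiroshi controls no company.
In Redfern, Hiroshi's side holds only 47%, not > 50%.
So before the transaction, Hiroshi does not control Redfern.
After the purchase, Hiroshi's direct stake in Redfern rises to 47% + 18% = 65%, and Tomas's stake falls to 8%.
Hiroshi holds 65% of Redfern, so Hiroshi controls Redfern.
Hiroshi did not control Redfern before and does after, so the clause is triggered.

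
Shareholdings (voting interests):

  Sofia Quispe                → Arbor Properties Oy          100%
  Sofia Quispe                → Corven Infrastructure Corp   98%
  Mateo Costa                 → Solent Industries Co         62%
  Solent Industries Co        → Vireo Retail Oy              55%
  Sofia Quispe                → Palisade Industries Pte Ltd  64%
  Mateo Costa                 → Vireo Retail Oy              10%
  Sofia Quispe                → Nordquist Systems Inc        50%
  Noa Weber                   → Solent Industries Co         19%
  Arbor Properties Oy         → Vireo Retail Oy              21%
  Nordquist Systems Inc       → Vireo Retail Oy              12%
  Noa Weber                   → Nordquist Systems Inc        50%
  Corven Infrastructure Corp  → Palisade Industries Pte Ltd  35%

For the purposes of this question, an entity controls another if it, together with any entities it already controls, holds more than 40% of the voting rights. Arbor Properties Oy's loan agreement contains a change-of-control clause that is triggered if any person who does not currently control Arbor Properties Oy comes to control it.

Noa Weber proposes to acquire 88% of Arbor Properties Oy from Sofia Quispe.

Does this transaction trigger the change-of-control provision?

Yes

The purchase adds only to Noa's holdings (Sofia's stake shrinks), so Noa is the only person who could newly come to control Arbor.
Noa holds 50% of Nordquist, so Noa controls Nordquist.
Neither Noa nor any entity Noa controls holds any voting interest in Arbor.
So before the transaction, Noa does not control Arbor.
After the purchase, Noa holds 88% of Arbor directly, and Sofia's stake falls to 12%.
Noa holds 88% of Arbor, so Noa controls Arbor.
Noa did not control Arbor before and does after, so the clause is triggered.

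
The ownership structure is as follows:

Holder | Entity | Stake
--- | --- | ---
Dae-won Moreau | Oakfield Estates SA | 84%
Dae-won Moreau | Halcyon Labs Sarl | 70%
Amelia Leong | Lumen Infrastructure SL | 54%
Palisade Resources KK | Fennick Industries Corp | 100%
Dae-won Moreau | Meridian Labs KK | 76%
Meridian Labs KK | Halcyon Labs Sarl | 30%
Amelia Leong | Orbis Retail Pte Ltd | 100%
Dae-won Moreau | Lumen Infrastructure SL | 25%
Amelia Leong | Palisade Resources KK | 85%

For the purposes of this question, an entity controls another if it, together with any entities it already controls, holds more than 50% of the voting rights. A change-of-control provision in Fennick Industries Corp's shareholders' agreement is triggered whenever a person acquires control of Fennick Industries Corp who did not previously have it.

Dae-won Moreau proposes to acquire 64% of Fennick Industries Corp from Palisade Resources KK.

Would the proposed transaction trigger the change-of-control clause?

Yes

The purchase adds only to Dae-won's holdings (Palisade's stake shrinks), so Dae-won is the only person who could newly come to control Fennick.
Dae-won holds 76% of Meridian, so Dae-won controls Meridian.
Dae-won holds 84% of Oakfield, so Dae-won controls Oakfield.
Dae-won and Meridian together hold 70% + 30% = 100% of Halcyon, so Dae-won controls Halcyon.
Neither Dae-won nor any entity Dae-won controls holds any voting interest in Fennick.
So before the transaction, Dae-won does not control Fennick.
After the purchase, Dae-won holds 64% of Fennick directly, and Palisade's stake falls to 36%.
Dae-won holds 64% of Fennick, so Dae-won controls Fennick.
Dae-won did not control Fennick before and does after, so the clause is triggered.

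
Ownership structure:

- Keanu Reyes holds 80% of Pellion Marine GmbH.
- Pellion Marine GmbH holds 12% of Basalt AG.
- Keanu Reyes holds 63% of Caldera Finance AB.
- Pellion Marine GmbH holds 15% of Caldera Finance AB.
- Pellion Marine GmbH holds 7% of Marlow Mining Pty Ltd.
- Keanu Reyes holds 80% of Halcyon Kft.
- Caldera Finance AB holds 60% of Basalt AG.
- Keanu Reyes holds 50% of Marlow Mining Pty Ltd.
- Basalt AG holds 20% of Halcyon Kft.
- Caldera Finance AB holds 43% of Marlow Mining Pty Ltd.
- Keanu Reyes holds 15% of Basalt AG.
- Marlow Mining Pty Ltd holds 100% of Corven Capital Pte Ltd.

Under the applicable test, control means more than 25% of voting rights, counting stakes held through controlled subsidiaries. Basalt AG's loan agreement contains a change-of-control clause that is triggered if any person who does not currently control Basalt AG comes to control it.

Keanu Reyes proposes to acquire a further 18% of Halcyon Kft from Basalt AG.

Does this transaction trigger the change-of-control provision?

The purchase adds only to Keanu's holdings (Basalt's stake shrinks), so Keanu is the only person who could newly come to control Basalt.
Keanu holds 80% of Pellion, so Keanu controls Pellion.
Keanu and Pellion together hold 63% + 15% = 78% of Caldera, so Keanu controls Caldera.
Caldera and Keanu and Pellion together hold 60% + 15% + 12% = 87% of Basalt, so Keanu controls Basalt.
So Keanu already controls Basalt before the transaction.
After the purchase, Keanu's direct stake in Halcyon rises to 80% + 18% = 98%, and Basalt's stake falls to 2%.
Keanu controlled Basalt already, so this is not a new person acquiring control; every other person's position is unchanged or reduced.
No new person acquires control, so the clause is not triggered.

No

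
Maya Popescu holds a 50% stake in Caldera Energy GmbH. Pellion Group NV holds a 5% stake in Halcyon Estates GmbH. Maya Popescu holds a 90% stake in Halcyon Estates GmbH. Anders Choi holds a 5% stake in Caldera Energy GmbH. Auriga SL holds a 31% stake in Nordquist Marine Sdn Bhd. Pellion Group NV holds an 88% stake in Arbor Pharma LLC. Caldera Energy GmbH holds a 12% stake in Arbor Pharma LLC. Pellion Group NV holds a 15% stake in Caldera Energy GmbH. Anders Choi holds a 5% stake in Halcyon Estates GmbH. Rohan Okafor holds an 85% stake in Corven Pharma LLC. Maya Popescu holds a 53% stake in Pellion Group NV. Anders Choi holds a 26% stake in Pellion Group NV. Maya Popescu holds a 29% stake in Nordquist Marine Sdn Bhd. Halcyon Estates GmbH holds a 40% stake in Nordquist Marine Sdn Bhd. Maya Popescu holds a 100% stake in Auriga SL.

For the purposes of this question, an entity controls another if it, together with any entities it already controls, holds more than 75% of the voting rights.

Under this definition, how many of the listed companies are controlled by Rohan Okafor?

Rohan holds 85% of Corven, so Rohan controls Corven.
No other company's threshold is met.
Rohan controls 1 company.

1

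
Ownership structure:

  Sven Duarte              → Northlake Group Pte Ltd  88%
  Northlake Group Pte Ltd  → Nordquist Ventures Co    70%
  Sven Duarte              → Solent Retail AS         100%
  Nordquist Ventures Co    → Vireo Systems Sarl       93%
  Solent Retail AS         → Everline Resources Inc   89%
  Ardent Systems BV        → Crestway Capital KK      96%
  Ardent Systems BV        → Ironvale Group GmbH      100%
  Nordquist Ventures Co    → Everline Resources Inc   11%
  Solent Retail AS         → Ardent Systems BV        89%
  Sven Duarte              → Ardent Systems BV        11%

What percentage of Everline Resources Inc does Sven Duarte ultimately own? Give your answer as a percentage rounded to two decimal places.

Sven reaches Everline along 2 paths.
Via Solent: 100% × 89% = 89%.
Via Northlake → Nordquist: 88% × 70% × 11% = 6.776%.
Total: 89% + 6.776% = 95.776%.
Rounded: 95.78%.

95.78%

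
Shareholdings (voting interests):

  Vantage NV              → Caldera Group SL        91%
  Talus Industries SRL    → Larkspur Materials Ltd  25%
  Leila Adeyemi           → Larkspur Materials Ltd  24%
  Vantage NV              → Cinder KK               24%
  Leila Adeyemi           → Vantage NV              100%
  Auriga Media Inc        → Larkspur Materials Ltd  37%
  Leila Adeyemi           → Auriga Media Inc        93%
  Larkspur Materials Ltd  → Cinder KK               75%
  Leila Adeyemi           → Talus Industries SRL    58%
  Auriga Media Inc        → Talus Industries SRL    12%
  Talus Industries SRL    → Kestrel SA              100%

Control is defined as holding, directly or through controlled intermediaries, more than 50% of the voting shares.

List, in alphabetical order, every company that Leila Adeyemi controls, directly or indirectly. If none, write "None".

Auriga Media Inc, Caldera Group SL, Cinder KK, Kestrel SA, Larkspur Materials Ltd, Talus Industries SRL, Vantage NV

Leila holds 93% of Auriga, so Leila controls Auriga.
Leila and Auriga together hold 58% + 12% = 70% of Talus, so Leila controls Talus.
Leila holds 100% of Vantage, so Leila controls Vantage.
Talus holds 100% of Kestrel, so Leila controls Kestrel.
Leila and Talus and Auriga together hold 24% + 25% + 37% = 86% of Larkspur, so Leila controls Larkspur.
Larkspur and Vantage together hold 75% + 24% = 99% of Cinder, so Leila controls Cinder.
Vantage holds 91% of Caldera, so Leila controls Caldera.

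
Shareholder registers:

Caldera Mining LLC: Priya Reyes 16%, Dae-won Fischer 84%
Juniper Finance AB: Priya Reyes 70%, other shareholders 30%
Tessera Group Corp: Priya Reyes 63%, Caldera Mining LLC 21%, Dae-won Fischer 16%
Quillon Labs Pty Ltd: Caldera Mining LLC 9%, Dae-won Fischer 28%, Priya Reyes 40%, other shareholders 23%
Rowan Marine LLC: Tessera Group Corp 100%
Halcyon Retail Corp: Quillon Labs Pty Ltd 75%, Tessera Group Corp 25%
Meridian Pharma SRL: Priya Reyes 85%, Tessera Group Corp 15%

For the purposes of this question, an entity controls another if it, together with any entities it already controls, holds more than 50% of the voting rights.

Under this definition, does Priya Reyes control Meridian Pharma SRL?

Priya holds 63% of Tessera, so Priya controls Tessera.
Priya and Tessera together hold 85% + 15% = 100% of Meridian, so Priya controls Meridian.

Yes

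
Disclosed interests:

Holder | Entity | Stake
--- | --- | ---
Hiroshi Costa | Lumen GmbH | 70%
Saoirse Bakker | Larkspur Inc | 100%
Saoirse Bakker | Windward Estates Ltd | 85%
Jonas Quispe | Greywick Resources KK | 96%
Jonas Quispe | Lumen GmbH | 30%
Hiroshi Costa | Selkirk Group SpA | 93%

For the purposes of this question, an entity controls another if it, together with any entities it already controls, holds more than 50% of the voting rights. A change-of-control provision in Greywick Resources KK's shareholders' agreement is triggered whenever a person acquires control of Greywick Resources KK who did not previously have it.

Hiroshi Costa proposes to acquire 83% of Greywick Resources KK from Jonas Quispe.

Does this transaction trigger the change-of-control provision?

The purchase adds only to Hiroshi's holdings (Jonas's stake shrinks), so Hiroshi is the only person who could newly come to control Greywick.
Hiroshi holds 70% of Lumen, so Hiroshi controls Lumen.
Hiroshi holds 93% of Selkirk, so Hiroshi controls Selkirk.
Neither Hiroshi nor any entity Hiroshi controls holds any voting interest in Greywick.
So before the transaction, Hiroshi does not control Greywick.
After the purchase, Hiroshi holds 83% of Greywick directly, and Jonas's stake falls to 13%.
Hiroshi holds 83% of Greywick, so Hiroshi controls Greywick.
Hiroshi did not control Greywick before and does after, so the clause is triggered.

Yes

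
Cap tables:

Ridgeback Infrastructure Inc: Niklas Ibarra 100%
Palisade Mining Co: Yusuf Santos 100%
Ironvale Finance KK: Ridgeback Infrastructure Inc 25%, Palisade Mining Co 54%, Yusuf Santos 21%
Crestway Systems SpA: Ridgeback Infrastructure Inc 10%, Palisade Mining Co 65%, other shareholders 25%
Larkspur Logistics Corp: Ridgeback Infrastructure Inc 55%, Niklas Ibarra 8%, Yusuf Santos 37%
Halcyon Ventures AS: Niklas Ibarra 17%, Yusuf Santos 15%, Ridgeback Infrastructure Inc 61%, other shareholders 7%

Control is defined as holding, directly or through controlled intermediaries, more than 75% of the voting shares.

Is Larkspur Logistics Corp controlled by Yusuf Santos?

Yusuf holds 100% of Palisade, so Yusuf controls Palisade.
In Larkspur, Yusuf's side holds only 37%, not > 75%.
So Yusuf does not control Larkspur.

No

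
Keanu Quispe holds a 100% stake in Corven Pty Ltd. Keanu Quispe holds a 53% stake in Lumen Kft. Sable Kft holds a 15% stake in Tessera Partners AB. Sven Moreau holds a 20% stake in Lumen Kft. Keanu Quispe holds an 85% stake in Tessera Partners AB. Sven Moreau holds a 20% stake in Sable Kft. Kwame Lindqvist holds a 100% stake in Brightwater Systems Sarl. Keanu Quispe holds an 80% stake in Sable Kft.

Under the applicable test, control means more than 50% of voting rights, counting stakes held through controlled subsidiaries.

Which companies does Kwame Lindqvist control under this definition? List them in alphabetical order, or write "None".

Kwame holds 100% of Brightwater, so Kwame controls Brightwater.
No other company's threshold is met.

Brightwater Systems Sarl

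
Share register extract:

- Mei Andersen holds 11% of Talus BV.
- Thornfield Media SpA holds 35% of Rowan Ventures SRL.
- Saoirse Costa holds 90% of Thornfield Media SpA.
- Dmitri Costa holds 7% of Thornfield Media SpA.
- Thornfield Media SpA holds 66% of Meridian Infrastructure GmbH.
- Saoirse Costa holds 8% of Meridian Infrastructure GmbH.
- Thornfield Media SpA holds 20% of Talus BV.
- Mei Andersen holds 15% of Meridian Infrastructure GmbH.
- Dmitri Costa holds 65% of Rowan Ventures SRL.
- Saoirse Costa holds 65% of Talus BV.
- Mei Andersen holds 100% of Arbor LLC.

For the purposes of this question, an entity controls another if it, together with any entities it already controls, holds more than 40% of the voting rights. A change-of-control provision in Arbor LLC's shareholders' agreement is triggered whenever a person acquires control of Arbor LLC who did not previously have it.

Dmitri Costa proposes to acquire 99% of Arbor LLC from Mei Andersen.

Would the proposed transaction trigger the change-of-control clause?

Yes

The purchase adds only to Dmitri's holdings (Mei's stake shrinks), so Dmitri is the only person who could newly come to control Arbor.
Dmitri holds 65% of Rowan, so Dmitri controls Rowan.
Neither Dmitri nor any entity Dmitri controls holds any voting interest in Arbor.
So before the transaction, Dmitri does not control Arbor.
After the purchase, Dmitri holds 99% of Arbor directly, and Mei's stake falls to 1%.
Dmitri holds 99% of Arbor, so Dmitri controls Arbor.
Dmitri did not control Arbor before and does after, so the clause is triggered.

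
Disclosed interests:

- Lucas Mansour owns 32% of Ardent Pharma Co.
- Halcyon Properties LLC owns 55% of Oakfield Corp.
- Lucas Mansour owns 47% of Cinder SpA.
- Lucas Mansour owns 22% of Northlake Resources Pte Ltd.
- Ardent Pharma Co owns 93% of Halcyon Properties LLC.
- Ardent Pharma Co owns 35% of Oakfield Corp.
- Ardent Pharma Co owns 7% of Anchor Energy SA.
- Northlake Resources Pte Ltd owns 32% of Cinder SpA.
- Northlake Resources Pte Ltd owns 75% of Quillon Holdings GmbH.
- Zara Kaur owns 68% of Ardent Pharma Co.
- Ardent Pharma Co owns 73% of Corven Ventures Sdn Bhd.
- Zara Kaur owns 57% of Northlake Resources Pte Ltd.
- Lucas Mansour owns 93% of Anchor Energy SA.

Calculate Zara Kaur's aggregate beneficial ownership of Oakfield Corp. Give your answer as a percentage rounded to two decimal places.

Zara reaches Oakfield along 2 paths.
Via Ardent: 68% × 35% = 23.8%.
Via Ardent → Halcyon: 68% × 93% × 55% = 34.782%.
Total: 23.8% + 34.782% = 58.582%.
Rounded: 58.58%.

58.58%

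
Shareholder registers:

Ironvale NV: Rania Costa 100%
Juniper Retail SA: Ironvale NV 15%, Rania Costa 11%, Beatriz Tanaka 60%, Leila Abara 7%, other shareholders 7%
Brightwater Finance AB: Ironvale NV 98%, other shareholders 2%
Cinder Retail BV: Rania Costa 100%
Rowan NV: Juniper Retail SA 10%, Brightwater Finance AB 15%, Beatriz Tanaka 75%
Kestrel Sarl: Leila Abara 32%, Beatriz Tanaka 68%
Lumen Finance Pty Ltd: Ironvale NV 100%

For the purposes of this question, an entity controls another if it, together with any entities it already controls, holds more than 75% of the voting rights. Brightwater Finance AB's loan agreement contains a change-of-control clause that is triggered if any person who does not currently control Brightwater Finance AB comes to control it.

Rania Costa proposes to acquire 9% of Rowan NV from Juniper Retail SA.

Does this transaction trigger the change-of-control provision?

No

The purchase adds only to Rania's holdings (Juniper's stake shrinks), so Rania is the only person who could newly come to control Brightwater.
Rania holds 100% of Ironvale, so Rania controls Ironvale.
Ironvale holds 98% of Brightwater, so Rania controls Brightwater.
So Rania already controls Brightwater before the transaction.
After the purchase, Rania holds 9% of Rowan directly, and Juniper's stake falls to 1%.
Rania controlled Brightwater already, so this is not a new person acquiring control; every other person's position is unchanged or reduced.
No new person acquires control, so the clause is not triggered.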